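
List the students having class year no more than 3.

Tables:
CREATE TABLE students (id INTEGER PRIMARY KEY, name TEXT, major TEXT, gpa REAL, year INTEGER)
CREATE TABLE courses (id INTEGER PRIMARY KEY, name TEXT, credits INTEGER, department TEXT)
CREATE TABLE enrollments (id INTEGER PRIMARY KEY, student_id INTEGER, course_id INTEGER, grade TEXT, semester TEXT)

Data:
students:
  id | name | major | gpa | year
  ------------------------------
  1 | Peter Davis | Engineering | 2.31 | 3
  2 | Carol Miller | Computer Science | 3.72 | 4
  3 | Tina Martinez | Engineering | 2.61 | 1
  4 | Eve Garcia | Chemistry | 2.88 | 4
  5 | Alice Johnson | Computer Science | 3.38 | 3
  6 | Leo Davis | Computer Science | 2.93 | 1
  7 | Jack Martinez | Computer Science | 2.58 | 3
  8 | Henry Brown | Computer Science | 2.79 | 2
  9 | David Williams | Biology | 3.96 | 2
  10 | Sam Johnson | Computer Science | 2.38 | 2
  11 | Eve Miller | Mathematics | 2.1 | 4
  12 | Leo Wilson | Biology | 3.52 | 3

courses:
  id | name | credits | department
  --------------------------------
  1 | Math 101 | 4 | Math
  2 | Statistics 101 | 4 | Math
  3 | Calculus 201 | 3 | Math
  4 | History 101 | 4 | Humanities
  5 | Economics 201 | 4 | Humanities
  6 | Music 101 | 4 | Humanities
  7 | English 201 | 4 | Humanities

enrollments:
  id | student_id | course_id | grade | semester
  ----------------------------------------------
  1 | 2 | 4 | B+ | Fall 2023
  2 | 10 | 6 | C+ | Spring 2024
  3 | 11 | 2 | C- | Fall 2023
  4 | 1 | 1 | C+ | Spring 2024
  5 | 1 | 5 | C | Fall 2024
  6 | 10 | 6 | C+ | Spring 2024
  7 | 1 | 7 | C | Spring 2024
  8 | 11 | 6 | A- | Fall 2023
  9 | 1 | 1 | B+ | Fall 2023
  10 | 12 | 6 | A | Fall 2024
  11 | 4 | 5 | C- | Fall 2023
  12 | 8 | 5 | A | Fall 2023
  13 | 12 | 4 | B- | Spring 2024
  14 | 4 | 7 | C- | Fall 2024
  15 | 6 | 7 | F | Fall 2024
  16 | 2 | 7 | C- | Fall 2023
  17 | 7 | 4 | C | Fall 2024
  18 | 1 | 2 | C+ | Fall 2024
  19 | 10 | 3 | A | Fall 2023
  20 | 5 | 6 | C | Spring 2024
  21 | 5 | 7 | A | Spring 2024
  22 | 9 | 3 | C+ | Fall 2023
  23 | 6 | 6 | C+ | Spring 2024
SELECT name, year FROM students WHERE year <= 3

Execution result:
name | year
Peter Davis | 3
Tina Martinez | 1
Alice Johnson | 3
Leo Davis | 1
Jack Martinez | 3
Henry Brown | 2
David Williams | 2
Sam Johnson | 2
Leo Wilson | 3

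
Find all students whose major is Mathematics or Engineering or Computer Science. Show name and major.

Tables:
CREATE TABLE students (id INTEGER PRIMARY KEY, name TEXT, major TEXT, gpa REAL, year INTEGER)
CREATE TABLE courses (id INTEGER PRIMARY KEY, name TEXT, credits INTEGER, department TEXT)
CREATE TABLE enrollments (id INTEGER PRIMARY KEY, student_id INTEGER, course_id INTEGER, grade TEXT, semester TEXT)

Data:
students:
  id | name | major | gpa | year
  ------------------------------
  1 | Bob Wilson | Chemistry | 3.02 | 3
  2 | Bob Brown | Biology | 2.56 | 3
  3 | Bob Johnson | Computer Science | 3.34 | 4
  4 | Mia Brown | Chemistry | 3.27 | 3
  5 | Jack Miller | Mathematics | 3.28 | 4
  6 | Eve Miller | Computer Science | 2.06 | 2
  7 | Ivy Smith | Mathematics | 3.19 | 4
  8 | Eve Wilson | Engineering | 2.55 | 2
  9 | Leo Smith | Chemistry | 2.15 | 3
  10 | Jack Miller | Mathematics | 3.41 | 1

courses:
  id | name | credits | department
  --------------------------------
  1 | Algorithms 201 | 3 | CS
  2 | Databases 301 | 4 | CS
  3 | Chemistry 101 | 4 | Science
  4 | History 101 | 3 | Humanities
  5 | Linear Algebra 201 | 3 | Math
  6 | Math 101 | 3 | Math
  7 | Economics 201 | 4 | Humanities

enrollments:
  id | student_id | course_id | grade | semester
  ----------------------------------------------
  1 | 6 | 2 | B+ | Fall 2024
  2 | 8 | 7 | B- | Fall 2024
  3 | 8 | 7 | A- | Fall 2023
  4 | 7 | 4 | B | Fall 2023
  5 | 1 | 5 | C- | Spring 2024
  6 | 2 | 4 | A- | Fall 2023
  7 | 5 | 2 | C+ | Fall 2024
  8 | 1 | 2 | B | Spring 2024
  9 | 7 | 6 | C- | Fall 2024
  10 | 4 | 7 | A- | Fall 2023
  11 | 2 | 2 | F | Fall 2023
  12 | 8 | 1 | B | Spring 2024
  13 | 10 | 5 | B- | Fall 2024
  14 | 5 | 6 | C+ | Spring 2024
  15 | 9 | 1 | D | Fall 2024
SELECT name, major FROM students WHERE major IN ('Mathematics', 'Engineering', 'Computer Science')

Execution result:
name | major
Bob Johnson | Computer Science
Jack Miller | Mathematics
Eve Miller | Computer Science
Ivy Smith | Mathematics
Eve Wilson | Engineering
Jack Miller | Mathematics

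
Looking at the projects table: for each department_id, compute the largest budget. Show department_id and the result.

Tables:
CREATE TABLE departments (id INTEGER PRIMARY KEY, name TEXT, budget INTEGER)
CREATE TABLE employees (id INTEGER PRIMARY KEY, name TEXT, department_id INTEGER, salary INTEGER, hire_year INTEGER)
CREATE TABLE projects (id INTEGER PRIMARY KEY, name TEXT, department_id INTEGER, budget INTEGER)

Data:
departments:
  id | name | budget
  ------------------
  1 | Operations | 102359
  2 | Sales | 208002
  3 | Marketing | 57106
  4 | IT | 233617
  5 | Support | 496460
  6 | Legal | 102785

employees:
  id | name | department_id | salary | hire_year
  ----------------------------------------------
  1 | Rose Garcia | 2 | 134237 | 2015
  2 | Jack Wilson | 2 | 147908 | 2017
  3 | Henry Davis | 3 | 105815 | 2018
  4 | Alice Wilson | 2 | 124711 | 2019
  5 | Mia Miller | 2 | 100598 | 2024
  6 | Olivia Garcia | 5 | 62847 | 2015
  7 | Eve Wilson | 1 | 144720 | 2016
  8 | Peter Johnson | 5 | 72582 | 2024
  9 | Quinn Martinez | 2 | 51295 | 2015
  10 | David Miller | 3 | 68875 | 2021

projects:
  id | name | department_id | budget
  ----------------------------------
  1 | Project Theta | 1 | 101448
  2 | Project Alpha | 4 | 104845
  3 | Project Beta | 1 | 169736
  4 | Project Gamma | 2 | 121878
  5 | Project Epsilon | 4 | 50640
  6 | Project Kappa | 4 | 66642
SELECT department_id, MAX(budget) AS max_budget FROM projects GROUP BY department_id

Execution result:
department_id | max_budget
1 | 169736
2 | 121878
4 | 104845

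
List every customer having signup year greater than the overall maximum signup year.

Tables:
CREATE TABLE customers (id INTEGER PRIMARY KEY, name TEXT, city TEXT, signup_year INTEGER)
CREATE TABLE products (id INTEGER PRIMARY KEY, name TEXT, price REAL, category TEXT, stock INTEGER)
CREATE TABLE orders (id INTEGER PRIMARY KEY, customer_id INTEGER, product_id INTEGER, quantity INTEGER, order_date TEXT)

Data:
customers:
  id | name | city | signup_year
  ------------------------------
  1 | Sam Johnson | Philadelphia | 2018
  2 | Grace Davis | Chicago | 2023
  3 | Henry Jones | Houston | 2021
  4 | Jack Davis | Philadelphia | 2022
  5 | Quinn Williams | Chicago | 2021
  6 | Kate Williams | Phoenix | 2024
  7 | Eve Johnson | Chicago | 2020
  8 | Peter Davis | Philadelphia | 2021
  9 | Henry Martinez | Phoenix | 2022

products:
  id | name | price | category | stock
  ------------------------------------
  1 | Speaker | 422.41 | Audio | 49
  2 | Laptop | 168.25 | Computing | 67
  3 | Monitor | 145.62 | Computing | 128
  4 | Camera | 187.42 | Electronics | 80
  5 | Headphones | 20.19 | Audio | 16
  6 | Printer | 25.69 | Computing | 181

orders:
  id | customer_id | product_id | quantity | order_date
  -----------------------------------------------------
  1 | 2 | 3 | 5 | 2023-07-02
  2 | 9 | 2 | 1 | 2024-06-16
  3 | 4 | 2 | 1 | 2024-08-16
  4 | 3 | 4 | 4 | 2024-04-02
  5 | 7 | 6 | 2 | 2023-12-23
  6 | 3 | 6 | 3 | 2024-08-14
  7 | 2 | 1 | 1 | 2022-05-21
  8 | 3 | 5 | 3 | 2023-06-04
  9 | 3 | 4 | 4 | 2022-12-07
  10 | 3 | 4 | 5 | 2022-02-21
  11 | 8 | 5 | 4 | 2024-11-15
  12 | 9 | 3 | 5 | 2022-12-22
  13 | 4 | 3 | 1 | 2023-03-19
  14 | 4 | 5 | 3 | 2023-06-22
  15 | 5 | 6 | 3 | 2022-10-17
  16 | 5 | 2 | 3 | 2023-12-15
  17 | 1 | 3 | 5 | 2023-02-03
SELECT name, signup_year FROM customers WHERE signup_year > (SELECT MAX(signup_year) FROM customers)

Execution result:
(no rows)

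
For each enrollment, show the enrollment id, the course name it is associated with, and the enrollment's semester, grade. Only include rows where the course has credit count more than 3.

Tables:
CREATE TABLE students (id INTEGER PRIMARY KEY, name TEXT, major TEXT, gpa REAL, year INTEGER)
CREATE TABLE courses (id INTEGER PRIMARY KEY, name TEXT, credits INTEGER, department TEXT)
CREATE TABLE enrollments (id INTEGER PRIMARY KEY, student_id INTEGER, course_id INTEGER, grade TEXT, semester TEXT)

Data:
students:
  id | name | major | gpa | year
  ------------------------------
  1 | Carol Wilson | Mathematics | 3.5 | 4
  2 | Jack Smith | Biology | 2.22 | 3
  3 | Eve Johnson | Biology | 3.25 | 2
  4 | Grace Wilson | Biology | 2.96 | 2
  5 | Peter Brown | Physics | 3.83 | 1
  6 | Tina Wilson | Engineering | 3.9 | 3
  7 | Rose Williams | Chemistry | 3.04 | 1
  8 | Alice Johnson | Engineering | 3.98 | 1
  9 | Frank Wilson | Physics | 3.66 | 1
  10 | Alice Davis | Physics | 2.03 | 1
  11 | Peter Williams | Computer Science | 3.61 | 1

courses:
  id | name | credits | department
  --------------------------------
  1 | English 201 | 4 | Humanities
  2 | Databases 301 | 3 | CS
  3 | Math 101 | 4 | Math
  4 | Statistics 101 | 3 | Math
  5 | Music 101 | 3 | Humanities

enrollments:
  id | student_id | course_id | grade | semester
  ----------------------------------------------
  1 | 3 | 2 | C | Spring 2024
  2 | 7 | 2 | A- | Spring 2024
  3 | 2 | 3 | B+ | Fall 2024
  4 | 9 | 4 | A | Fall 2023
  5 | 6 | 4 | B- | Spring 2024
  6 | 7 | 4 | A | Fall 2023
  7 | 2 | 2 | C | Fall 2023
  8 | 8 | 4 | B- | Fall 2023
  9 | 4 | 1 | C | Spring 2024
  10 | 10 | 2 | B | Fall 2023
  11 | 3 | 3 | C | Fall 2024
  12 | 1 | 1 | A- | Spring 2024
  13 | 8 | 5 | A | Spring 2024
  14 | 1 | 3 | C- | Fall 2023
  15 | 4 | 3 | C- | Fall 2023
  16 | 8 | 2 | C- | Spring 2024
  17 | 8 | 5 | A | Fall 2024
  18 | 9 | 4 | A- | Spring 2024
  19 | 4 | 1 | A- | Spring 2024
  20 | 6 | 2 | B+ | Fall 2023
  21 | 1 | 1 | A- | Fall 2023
SELECT c.id, p.name AS course, c.semester, c.grade FROM enrollments c JOIN courses p ON c.course_id = p.id WHERE p.credits > 3

Execution result:
id | course | semester | grade
3 | Math 101 | Fall 2024 | B+
9 | English 201 | Spring 2024 | C
11 | Math 101 | Fall 2024 | C
12 | English 201 | Spring 2024 | A-
14 | Math 101 | Fall 2023 | C-
15 | Math 101 | Fall 2023 | C-
19 | English 201 | Spring 2024 | A-
21 | English 201 | Fall 2023 | A-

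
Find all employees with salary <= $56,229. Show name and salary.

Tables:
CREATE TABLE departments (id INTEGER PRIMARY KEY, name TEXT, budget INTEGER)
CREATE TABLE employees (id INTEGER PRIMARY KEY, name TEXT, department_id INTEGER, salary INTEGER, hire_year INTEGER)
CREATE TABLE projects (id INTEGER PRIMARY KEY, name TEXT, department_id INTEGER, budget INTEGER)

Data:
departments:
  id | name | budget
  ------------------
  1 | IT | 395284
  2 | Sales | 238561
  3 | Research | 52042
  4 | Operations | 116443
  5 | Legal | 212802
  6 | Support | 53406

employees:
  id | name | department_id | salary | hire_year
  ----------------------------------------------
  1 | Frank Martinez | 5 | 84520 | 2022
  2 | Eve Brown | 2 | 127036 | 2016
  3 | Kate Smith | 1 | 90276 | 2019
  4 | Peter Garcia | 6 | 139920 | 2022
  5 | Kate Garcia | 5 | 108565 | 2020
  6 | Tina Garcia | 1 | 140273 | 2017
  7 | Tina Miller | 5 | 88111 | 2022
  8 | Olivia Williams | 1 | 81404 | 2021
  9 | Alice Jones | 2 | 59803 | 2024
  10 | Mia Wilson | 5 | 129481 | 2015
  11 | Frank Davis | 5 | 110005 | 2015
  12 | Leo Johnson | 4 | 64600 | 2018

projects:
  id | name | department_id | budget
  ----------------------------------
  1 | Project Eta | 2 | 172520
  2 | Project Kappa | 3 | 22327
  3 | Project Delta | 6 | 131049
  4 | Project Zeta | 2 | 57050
SELECT name, salary FROM employees WHERE salary <= 56229

Execution result:
(no rows)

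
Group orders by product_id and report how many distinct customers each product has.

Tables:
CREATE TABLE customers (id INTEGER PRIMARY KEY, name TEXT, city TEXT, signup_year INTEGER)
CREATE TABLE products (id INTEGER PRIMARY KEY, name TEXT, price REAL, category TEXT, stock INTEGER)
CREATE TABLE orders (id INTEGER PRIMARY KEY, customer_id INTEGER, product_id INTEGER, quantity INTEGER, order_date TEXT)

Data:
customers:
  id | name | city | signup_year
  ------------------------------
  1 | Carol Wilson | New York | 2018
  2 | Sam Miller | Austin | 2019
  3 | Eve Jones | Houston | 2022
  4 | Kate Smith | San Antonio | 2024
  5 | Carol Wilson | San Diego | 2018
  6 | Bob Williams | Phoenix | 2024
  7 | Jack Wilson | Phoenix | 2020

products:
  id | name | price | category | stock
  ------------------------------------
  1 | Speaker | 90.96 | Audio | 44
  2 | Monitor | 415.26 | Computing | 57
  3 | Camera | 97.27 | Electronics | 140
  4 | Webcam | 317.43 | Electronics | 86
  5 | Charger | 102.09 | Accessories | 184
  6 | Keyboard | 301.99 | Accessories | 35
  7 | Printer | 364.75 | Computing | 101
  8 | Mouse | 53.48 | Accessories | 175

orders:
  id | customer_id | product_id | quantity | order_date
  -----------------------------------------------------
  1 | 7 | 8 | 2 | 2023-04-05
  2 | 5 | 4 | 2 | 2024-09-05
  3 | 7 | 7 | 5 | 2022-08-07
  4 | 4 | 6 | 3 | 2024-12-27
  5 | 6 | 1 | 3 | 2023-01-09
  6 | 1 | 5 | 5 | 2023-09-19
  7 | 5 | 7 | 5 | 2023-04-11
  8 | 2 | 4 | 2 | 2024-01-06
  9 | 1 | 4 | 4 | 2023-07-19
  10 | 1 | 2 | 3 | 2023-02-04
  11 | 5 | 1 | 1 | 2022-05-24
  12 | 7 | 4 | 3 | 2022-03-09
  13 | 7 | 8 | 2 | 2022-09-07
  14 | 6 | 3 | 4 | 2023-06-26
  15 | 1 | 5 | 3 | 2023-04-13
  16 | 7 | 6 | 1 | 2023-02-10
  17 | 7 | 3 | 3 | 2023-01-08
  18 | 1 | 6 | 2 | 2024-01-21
SELECT product_id, COUNT(DISTINCT customer_id) AS distinct_customer_count FROM orders GROUP BY product_id

Execution result:
product_id | distinct_customer_count
1 | 2
2 | 1
3 | 2
4 | 4
5 | 1
6 | 3
7 | 2
8 | 1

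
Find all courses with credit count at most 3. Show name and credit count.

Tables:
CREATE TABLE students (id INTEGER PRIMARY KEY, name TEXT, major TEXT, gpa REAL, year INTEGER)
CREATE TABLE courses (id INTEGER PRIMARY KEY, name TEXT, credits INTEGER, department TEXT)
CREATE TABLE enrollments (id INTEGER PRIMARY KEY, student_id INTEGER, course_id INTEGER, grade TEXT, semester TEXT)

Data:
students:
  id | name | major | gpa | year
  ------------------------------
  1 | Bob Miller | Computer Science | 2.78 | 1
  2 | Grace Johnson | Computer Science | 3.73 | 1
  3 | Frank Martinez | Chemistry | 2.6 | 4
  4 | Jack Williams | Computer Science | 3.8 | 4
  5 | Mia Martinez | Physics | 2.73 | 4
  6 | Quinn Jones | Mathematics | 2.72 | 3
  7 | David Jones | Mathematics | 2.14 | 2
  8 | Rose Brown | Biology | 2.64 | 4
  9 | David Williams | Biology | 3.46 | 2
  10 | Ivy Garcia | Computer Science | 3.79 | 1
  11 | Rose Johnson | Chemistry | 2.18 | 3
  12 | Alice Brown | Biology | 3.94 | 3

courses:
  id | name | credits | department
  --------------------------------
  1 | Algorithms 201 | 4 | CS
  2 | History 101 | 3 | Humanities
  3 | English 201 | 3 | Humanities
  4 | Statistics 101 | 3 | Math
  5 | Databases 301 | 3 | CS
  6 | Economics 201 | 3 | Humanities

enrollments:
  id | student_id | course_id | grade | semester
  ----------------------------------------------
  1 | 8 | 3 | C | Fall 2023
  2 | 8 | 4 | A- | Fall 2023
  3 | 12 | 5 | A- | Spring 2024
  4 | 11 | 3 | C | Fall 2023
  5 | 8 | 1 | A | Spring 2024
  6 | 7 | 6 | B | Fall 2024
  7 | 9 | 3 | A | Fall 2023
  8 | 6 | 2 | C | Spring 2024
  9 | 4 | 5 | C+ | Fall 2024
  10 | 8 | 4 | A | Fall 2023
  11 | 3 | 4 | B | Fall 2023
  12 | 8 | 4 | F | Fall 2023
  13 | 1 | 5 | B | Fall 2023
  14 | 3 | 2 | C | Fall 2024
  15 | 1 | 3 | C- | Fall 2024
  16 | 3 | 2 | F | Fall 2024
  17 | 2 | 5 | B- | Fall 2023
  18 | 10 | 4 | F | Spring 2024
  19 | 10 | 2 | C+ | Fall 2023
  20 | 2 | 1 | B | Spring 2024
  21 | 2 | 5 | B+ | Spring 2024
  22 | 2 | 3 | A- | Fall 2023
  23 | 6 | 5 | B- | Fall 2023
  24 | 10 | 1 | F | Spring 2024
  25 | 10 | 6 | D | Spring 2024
SELECT name, credits FROM courses WHERE credits <= 3

Execution result:
name | credits
History 101 | 3
English 201 | 3
Statistics 101 | 3
Databases 301 | 3
Economics 201 | 3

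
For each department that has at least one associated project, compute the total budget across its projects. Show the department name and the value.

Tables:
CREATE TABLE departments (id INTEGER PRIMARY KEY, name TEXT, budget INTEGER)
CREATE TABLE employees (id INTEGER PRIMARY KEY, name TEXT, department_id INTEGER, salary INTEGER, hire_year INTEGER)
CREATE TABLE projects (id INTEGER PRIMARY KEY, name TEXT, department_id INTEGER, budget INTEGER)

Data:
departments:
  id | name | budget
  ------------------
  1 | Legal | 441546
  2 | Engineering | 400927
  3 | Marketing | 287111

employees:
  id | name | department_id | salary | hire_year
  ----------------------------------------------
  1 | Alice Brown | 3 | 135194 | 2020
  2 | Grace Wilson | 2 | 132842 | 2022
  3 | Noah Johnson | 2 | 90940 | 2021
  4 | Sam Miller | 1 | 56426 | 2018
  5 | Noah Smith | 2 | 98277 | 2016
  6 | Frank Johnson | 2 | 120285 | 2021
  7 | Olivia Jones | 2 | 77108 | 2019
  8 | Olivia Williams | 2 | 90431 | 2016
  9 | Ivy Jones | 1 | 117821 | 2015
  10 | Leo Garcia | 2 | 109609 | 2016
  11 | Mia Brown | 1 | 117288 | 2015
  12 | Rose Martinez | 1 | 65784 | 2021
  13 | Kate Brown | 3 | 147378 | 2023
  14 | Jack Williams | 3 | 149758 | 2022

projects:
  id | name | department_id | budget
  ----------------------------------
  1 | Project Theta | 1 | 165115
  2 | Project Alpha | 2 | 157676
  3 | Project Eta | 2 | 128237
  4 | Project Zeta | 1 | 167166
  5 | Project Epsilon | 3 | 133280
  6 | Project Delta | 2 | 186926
SELECT p.name, SUM(c.budget) AS sum_budget FROM projects c JOIN departments p ON c.department_id = p.id GROUP BY p.id, p.name

Execution result:
name | sum_budget
Legal | 332281
Engineering | 472839
Marketing | 133280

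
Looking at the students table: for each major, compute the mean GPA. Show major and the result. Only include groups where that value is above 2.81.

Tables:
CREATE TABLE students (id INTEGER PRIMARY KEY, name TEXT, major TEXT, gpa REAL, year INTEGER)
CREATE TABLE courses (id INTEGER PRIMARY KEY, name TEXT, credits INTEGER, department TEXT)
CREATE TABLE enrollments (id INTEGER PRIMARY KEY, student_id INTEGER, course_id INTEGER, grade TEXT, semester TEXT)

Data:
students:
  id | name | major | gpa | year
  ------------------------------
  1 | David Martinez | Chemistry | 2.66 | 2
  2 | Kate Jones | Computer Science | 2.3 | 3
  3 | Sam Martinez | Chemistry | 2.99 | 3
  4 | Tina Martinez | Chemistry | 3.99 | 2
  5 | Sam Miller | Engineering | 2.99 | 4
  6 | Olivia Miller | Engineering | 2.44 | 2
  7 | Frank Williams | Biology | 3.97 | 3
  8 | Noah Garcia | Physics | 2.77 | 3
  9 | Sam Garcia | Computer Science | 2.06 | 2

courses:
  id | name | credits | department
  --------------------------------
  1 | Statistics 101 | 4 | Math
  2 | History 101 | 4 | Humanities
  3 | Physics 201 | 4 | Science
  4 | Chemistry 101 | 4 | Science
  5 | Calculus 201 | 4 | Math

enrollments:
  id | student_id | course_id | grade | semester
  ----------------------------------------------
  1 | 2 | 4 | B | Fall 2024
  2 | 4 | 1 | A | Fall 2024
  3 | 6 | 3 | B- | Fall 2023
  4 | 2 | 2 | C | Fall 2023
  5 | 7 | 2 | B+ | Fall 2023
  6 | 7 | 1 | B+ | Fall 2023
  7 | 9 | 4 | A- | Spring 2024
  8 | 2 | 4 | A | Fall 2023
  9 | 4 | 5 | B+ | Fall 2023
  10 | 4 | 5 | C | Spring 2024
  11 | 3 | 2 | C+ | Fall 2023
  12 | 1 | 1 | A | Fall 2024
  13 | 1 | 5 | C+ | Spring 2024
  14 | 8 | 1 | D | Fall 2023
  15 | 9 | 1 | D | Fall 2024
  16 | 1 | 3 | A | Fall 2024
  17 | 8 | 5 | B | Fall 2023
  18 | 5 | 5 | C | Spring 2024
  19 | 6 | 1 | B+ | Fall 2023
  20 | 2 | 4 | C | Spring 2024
SELECT major, AVG(gpa) AS avg_gpa FROM students GROUP BY major HAVING AVG(gpa) > 2.81

Execution result:
major | avg_gpa
Biology | 3.97
Chemistry | 3.21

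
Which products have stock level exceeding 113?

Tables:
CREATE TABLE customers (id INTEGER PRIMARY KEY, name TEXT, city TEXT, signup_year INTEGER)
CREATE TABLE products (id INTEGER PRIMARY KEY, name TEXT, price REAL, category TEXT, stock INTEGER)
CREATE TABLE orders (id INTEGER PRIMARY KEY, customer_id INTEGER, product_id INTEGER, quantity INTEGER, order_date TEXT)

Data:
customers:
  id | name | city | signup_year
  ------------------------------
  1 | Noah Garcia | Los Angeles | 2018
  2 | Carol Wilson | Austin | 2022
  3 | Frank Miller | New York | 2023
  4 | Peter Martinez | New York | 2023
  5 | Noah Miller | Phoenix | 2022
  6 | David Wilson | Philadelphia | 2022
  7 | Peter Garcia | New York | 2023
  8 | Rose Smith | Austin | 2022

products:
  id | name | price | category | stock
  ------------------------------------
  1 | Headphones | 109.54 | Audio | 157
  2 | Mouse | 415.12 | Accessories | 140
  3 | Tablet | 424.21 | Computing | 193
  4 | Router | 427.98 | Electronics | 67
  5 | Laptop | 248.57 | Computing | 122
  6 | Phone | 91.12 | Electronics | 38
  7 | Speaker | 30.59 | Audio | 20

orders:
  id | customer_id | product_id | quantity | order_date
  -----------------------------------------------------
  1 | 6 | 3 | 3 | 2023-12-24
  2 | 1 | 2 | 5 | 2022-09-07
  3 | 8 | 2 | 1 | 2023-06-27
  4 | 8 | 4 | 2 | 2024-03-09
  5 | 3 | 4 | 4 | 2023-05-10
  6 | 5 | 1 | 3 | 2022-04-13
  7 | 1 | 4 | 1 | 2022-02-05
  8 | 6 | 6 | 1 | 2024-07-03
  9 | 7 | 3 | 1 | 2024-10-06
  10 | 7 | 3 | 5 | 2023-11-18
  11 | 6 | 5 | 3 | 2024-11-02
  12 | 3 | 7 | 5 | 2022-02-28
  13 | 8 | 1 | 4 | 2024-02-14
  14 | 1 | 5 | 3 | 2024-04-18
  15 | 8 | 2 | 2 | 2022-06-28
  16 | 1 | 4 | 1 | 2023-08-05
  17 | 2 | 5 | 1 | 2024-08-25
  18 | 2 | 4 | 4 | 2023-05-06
SELECT name, stock FROM products WHERE stock > 113

Execution result:
name | stock
Headphones | 157
Mouse | 140
Tablet | 193
Laptop | 122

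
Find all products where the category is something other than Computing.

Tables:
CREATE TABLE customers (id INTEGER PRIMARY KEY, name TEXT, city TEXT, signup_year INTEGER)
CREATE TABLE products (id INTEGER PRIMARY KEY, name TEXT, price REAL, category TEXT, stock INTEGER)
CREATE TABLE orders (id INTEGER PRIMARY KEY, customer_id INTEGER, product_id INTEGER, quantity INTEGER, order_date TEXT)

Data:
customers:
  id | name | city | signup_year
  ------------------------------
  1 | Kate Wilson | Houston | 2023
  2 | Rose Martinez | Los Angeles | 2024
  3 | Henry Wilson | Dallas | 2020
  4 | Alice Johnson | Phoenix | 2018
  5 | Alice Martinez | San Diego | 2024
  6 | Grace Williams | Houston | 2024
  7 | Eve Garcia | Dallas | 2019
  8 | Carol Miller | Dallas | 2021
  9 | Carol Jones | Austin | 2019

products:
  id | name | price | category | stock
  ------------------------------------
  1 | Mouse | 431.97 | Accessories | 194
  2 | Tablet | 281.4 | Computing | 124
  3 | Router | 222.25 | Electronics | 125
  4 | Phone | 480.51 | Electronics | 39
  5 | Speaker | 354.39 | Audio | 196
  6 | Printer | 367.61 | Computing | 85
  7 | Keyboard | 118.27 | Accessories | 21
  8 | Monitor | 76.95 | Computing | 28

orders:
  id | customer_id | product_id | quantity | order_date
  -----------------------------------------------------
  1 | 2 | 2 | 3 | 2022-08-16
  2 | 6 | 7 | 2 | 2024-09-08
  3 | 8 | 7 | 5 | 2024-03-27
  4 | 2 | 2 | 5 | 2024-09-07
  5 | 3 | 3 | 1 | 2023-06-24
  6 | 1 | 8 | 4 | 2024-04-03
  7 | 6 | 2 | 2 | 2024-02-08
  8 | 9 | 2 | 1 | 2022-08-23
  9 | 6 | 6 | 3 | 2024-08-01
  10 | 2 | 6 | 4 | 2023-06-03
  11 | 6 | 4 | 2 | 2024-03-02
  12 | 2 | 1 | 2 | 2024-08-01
SELECT name, category FROM products WHERE category <> 'Computing'

Execution result:
name | category
Mouse | Accessories
Router | Electronics
Phone | Electronics
Speaker | Audio
Keyboard | Accessories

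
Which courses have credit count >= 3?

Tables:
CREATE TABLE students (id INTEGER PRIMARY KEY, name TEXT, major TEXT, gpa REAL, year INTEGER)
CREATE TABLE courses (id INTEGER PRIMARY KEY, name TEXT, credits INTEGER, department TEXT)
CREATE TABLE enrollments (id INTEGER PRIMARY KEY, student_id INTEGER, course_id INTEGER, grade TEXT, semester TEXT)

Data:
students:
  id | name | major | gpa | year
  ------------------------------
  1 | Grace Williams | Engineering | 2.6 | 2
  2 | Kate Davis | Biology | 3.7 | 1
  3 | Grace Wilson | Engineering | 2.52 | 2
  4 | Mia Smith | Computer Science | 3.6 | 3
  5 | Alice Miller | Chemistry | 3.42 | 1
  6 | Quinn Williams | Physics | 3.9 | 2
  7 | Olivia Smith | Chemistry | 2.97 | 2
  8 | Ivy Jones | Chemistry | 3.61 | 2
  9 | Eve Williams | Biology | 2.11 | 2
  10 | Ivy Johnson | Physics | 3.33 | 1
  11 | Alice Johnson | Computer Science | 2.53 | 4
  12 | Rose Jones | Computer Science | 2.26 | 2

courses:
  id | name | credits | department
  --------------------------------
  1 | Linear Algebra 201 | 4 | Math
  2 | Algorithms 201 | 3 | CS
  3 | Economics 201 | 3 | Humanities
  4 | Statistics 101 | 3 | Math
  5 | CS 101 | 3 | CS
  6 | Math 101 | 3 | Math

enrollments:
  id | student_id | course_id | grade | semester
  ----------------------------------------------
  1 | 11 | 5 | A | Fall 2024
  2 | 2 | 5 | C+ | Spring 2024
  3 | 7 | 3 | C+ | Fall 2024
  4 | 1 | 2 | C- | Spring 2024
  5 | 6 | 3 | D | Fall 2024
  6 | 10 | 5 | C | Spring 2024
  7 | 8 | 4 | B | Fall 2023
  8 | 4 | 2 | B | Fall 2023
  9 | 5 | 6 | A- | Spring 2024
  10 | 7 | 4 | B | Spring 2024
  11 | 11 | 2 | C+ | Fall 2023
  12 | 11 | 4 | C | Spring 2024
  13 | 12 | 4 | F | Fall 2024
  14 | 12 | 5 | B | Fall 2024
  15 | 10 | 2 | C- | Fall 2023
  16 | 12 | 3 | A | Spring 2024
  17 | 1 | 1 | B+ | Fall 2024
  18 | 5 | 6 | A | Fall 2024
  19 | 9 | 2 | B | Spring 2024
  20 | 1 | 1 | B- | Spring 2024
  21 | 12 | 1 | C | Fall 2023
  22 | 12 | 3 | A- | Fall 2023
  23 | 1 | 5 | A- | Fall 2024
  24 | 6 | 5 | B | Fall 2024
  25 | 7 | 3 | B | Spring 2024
SELECT name, credits FROM courses WHERE credits >= 3

Execution result:
name | credits
Linear Algebra 201 | 4
Algorithms 201 | 3
Economics 201 | 3
Statistics 101 | 3
CS 101 | 3
Math 101 | 3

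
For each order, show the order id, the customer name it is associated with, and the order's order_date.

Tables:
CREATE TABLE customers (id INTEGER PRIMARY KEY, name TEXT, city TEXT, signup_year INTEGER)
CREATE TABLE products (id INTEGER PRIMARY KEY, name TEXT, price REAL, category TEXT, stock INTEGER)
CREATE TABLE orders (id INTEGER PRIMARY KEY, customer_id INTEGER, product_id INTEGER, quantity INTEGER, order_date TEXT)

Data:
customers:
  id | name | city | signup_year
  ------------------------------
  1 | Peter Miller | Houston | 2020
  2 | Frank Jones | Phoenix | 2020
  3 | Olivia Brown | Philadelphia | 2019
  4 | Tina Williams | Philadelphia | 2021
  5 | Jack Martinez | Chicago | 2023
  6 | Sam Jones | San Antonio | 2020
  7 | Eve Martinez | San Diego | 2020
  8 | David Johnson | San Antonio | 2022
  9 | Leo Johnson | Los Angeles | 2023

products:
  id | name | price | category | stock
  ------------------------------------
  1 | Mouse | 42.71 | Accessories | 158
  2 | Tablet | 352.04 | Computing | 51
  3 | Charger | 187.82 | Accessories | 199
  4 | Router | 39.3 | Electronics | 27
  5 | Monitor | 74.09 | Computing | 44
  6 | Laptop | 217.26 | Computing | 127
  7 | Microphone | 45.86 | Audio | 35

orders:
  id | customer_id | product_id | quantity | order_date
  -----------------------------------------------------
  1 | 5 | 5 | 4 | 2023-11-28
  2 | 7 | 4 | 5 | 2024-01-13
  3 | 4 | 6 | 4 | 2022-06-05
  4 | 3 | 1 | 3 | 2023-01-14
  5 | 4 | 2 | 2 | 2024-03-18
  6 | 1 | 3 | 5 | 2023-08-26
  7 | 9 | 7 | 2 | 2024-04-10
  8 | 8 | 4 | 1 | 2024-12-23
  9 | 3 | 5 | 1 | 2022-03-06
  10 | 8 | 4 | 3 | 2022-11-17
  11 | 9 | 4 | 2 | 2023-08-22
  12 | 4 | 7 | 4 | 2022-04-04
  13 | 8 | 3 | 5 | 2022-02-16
SELECT c.id, p.name AS customer, c.order_date FROM orders c JOIN customers p ON c.customer_id = p.id

Execution result:
id | customer | order_date
1 | Jack Martinez | 2023-11-28
2 | Eve Martinez | 2024-01-13
3 | Tina Williams | 2022-06-05
4 | Olivia Brown | 2023-01-14
5 | Tina Williams | 2024-03-18
6 | Peter Miller | 2023-08-26
7 | Leo Johnson | 2024-04-10
8 | David Johnson | 2024-12-23
9 | Olivia Brown | 2022-03-06
10 | David Johnson | 2022-11-17
11 | Leo Johnson | 2023-08-22
12 | Tina Williams | 2022-04-04
13 | David Johnson | 2022-02-16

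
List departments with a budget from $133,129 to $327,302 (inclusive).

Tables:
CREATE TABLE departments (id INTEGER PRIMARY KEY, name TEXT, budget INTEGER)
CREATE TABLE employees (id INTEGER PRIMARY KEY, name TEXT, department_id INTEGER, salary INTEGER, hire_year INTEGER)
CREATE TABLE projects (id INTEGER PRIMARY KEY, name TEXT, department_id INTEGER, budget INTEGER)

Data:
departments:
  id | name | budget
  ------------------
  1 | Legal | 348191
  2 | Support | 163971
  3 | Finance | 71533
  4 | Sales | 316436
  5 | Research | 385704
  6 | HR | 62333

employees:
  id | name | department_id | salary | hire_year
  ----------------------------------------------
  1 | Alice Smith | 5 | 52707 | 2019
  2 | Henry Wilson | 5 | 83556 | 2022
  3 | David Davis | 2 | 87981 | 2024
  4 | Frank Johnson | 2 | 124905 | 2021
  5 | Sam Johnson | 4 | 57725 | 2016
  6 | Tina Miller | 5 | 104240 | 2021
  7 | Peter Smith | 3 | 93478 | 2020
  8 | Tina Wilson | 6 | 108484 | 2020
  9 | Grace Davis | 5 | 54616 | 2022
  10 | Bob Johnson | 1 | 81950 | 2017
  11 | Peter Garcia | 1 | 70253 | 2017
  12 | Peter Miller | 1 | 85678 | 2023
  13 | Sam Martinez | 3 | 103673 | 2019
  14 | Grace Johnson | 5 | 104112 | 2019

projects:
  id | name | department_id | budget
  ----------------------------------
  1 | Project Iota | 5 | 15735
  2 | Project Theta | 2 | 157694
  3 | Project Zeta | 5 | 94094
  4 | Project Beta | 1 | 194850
SELECT name, budget FROM departments WHERE budget BETWEEN 133129 AND 327302

Execution result:
name | budget
Support | 163971
Sales | 316436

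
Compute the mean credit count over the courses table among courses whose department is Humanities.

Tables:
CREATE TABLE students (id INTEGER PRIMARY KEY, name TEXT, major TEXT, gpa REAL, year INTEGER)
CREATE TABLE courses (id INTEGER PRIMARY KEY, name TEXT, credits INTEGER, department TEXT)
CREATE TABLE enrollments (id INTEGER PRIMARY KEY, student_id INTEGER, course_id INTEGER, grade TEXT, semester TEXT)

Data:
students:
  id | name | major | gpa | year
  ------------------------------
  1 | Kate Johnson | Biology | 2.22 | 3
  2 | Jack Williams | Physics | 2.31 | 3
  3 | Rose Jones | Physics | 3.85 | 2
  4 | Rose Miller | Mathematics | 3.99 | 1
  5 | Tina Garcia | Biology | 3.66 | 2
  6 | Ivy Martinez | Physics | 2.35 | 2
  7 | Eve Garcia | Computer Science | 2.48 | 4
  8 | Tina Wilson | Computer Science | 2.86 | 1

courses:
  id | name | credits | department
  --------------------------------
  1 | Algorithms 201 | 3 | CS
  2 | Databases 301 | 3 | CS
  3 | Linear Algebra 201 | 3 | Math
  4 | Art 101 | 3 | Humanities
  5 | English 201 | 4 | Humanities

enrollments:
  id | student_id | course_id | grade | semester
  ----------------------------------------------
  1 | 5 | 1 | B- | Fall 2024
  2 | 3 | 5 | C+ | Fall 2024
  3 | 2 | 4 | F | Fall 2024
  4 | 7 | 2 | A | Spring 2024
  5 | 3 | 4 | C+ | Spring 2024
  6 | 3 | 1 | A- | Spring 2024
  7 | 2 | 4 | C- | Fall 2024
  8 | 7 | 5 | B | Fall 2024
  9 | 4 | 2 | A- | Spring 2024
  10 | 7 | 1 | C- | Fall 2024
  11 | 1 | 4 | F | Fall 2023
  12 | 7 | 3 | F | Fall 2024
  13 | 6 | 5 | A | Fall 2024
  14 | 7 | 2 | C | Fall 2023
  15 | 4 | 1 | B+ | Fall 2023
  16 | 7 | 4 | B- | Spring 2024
SELECT AVG(credits) FROM courses WHERE department = 'Humanities'

Execution result:
3.50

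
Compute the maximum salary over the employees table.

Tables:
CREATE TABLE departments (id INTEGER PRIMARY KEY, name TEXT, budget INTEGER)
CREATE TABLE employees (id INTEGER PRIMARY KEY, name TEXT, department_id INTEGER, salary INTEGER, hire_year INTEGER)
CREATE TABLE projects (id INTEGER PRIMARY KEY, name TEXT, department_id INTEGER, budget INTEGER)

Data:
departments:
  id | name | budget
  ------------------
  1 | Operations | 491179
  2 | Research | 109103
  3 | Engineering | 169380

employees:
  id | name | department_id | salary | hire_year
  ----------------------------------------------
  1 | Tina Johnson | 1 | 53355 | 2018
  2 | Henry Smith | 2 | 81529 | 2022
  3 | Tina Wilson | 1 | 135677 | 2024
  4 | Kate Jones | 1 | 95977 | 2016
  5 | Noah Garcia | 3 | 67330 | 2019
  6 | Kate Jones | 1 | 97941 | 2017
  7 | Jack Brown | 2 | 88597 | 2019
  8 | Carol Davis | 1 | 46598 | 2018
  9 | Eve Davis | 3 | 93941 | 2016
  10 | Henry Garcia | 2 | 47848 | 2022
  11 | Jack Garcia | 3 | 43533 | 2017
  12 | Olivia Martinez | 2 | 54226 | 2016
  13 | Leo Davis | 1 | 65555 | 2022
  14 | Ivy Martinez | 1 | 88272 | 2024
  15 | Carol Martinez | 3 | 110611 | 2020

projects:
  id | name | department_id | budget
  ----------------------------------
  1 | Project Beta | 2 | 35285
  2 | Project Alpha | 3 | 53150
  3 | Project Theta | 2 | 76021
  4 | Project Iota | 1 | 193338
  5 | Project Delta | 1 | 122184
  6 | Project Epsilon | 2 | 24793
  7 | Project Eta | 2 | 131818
SELECT MAX(salary) FROM employees

Execution result:
135677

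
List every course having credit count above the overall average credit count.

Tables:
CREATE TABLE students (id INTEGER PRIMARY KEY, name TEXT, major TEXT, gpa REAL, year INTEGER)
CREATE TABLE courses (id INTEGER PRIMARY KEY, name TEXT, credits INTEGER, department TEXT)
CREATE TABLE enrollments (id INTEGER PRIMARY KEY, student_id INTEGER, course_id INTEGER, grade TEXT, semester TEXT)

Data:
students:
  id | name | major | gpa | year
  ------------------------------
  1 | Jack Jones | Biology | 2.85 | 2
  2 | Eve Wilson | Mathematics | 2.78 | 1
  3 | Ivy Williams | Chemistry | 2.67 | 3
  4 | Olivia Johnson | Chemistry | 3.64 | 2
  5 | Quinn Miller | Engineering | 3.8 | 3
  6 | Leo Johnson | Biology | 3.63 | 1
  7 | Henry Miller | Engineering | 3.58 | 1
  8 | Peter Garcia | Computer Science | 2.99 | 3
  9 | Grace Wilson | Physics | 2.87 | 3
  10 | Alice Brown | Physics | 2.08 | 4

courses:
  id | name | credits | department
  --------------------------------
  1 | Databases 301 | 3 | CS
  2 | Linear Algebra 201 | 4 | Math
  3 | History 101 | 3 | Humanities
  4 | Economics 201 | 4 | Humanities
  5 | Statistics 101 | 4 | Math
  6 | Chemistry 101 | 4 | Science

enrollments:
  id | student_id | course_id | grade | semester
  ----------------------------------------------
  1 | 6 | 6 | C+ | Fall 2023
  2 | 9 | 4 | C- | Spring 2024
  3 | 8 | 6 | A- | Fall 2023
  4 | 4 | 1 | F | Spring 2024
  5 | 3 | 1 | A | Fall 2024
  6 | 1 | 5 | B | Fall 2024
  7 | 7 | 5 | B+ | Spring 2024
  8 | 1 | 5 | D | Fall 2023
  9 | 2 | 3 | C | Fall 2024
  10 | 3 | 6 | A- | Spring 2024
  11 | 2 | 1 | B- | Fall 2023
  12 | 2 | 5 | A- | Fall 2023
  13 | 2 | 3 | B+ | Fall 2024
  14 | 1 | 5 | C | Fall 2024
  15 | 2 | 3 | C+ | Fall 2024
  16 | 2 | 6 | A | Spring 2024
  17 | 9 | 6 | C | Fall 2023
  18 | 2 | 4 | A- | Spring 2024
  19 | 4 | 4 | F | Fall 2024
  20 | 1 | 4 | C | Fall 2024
SELECT name, credits FROM courses WHERE credits > (SELECT AVG(credits) FROM courses)

Execution result:
name | credits
Linear Algebra 201 | 4
Economics 201 | 4
Statistics 101 | 4
Chemistry 101 | 4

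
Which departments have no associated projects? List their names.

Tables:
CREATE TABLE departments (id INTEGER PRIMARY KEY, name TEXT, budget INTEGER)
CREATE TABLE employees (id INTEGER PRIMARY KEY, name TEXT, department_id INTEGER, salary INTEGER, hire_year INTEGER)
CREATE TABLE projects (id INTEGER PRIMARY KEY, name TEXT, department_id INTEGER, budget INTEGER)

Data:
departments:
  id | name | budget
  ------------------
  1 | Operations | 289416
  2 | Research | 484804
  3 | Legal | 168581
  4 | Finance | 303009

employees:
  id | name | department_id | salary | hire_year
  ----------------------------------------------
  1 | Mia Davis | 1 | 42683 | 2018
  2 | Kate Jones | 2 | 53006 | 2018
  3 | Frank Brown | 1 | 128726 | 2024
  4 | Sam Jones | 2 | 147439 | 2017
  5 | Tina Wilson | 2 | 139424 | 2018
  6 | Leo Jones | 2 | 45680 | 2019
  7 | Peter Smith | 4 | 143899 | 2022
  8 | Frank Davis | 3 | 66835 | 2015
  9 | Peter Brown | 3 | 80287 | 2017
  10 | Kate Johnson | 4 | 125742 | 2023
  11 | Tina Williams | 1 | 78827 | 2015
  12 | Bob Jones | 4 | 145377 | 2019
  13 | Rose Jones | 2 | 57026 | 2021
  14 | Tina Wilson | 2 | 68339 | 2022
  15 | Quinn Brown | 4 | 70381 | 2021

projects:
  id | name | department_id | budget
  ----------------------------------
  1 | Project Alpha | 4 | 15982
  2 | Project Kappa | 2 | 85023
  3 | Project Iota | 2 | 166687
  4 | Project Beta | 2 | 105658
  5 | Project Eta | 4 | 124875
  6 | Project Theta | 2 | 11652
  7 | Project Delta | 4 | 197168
SELECT p.name FROM departments p LEFT JOIN projects c ON c.department_id = p.id WHERE c.id IS NULL

Execution result:
name
Operations
Legal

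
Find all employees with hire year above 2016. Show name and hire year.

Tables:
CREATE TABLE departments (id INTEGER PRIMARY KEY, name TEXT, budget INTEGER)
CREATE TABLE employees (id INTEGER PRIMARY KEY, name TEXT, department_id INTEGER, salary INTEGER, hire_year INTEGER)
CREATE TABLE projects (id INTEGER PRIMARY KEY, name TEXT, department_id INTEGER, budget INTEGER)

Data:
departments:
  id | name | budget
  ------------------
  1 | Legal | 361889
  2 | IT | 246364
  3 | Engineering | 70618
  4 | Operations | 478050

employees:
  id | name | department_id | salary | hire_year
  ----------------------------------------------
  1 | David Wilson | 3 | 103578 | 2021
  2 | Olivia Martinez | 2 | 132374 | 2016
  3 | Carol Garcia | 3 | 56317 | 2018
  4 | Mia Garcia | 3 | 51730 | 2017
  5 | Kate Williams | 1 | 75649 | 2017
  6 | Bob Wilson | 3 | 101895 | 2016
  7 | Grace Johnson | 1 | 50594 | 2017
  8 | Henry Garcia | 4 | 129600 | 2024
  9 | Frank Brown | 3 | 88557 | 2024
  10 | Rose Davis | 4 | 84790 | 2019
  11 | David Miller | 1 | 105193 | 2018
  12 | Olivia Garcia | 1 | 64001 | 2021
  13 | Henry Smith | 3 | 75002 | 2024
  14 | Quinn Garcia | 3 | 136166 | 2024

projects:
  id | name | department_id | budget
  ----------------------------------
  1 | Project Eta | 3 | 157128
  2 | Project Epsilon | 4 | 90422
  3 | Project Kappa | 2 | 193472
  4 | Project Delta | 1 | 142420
SELECT name, hire_year FROM employees WHERE hire_year > 2016

Execution result:
name | hire_year
David Wilson | 2021
Carol Garcia | 2018
Mia Garcia | 2017
Kate Williams | 2017
Grace Johnson | 2017
Henry Garcia | 2024
Frank Brown | 2024
Rose Davis | 2019
David Miller | 2018
Olivia Garcia | 2021
Henry Smith | 2024
Quinn Garcia | 2024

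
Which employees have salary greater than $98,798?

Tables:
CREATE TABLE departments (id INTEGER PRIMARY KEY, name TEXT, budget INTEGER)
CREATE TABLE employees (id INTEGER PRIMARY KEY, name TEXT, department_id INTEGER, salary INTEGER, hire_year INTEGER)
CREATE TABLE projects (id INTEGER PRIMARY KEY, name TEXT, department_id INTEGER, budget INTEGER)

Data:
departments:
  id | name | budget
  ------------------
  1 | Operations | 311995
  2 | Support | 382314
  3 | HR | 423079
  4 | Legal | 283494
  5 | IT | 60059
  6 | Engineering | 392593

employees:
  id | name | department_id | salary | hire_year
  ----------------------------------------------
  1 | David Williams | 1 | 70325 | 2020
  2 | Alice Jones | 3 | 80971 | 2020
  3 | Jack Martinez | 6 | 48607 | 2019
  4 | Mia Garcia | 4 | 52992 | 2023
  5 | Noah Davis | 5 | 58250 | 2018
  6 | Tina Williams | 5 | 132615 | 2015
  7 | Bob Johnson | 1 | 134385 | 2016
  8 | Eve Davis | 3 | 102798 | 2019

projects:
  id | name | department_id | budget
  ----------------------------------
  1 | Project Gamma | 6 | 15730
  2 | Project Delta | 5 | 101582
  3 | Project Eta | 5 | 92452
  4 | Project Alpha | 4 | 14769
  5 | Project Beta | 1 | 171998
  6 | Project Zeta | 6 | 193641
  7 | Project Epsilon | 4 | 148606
SELECT name, salary FROM employees WHERE salary > 98798

Execution result:
name | salary
Tina Williams | 132615
Bob Johnson | 134385
Eve Davis | 102798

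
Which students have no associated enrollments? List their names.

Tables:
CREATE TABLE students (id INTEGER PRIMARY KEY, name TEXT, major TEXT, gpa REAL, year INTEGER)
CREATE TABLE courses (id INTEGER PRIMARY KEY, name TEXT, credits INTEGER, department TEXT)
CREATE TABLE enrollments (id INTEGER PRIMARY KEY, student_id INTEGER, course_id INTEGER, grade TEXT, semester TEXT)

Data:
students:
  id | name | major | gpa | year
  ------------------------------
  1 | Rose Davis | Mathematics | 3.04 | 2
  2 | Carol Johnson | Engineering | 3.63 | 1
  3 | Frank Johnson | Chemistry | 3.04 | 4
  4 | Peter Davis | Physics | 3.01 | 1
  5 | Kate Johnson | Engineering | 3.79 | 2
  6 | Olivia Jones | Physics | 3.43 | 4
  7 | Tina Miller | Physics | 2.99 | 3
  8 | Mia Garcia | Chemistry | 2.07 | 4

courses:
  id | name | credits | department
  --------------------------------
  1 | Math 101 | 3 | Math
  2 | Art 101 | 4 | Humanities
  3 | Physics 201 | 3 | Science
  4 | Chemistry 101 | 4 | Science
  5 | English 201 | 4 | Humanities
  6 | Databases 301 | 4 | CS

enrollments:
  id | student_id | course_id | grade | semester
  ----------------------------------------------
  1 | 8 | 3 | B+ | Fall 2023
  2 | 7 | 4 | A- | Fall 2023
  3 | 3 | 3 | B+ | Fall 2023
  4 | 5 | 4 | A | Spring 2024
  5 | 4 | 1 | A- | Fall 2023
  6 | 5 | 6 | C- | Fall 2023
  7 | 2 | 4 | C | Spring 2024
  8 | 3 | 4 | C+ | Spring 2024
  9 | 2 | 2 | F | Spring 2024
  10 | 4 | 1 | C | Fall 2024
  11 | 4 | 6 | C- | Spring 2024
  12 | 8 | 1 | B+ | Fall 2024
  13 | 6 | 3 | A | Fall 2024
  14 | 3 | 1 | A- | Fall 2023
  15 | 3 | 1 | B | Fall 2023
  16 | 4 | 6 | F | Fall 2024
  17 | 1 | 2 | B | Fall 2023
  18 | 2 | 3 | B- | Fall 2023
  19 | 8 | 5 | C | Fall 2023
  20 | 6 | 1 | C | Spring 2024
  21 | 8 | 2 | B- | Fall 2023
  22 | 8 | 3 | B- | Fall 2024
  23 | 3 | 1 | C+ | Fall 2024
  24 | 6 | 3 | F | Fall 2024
SELECT p.name FROM students p LEFT JOIN enrollments c ON c.student_id = p.id WHERE c.id IS NULL

Execution result:
(no rows)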